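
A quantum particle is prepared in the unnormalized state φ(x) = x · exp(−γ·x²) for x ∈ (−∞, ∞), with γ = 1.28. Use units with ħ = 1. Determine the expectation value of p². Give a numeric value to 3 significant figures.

p² φ = −ħ² d²φ/dx²; ⟨p²⟩ = −ħ² ∫ φ*·φ'' dx / ∫|φ|² dx.
Expand each integrand as polynomial × e^(−2γx²) and use ∫x^(2j)·e^(−2γx²) dx = (2j−1)!!/(4γ)^j · √(π/(2γ)), odd powers → 0; here √(π/(2γ)) = 1.1078. Differentiate with the product rule, d/dx e^(−γx²) = −2γx·e^(−γx²).
State is unnormalized: ∫|φ|² dx = 0.21636, and ∫φ*·(−ħ² φ'') dx = 0.83084, so ⟨p²⟩ = 0.83084 / 0.21636.
⟨p²⟩ = 3.8400.

3.84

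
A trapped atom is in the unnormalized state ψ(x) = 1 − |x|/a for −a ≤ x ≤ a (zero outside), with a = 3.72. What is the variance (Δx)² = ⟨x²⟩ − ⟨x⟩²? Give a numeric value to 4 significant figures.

Compute ⟨x⟩ and ⟨x²⟩ separately, then (Δx)² = ⟨x²⟩ − ⟨x⟩².
ψ is even, so ∫ over [−a, a] = 2∫₀ᵃ with ψ = 1 − x/a there: ∫₀ᵃ (1 − x/a)² dx = a/3, ∫₀ᵃ x²(1 − x/a)² dx = a³/30, ∫₀ᵃ x⁴(1 − x/a)² dx = a⁵/105.
Normalization: ∫|ψ|² dx = 2.4800.
⟨x⟩ = 0.0000 and ⟨x²⟩ = 1.3838.
(Δx)² = 1.3838 − (0.0000)² = 1.3838.

1.384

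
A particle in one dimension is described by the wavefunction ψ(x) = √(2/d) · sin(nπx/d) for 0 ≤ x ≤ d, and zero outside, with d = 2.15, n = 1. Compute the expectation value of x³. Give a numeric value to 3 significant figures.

1.73

⟨x³⟩ = ∫ x³·|ψ|² dx (integrals over the domain).
With sin²θ = (1 − cos2θ)/2 on 0 ≤ x ≤ d: ∫sin²(nπx/d) dx = d/2, ∫x·sin²(nπx/d) dx = d²/4, ∫x²·sin²(nπx/d) dx = d³·(1/6 − 1/(4n²π²)); higher powers xᵏ the same way, integrating xᵏ·cos(2nπx/d) by parts.
⟨x³⟩ = 1.7294.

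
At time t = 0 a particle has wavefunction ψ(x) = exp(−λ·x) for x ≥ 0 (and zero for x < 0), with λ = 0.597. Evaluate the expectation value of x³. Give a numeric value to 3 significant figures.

3.52

⟨x³⟩ = ∫ x³·|ψ|² dx / ∫|ψ|² dx (integrals over the domain).
Every integrand reduces to terms xʲ·e^(−2λx) on [0, ∞); use ∫₀^∞ xʲ·e^(−2λx) dx = j!/(2λ)^(j+1).
State is unnormalized: ∫|ψ|² dx = 0.83752, and ∫ψ*·x³·ψ dx = 2.9521, so ⟨x³⟩ = 2.9521 / 0.83752.
⟨x³⟩ = 3.5248.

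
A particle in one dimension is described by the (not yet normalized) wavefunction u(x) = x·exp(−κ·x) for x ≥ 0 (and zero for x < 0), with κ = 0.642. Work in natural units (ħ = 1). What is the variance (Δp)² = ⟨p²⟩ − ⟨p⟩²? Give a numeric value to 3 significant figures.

0.412

Compute ⟨p⟩ and ⟨p²⟩ separately; (Δp)² = ⟨p²⟩ − ⟨p⟩².
Differentiate x·exp(−κ·x) with the product rule; every integrand then reduces to terms xʲ·e^(−2κx) on [0, ∞), with ∫₀^∞ xʲ·e^(−2κx) dx = j!/(2κ)^(j+1).
Normalization: ∫|u|² dx = 0.94479.
⟨p⟩ = 0.0000 and ⟨p²⟩ = 0.41216.
(Δp)² = 0.41216 − (0.0000)² = 0.41216.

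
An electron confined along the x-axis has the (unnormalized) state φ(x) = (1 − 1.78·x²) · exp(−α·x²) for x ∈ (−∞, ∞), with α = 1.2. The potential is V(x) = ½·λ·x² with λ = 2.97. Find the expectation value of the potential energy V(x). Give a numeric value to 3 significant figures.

⟨V⟩ = ∫ V(x)·|φ|² dx / ∫|φ|² dx.
Expand each integrand as polynomial × e^(−2αx²) and use ∫x^(2j)·e^(−2αx²) dx = (2j−1)!!/(4α)^j · √(π/(2α)), odd powers → 0; here √(π/(2α)) = 1.1441.
State is unnormalized: ∫|φ|² dx = 0.76757, and ∫φ*·V(x)·φ dx = 0.29653, so ⟨V⟩ = 0.29653 / 0.76757.
⟨V⟩ = 0.38633.

0.386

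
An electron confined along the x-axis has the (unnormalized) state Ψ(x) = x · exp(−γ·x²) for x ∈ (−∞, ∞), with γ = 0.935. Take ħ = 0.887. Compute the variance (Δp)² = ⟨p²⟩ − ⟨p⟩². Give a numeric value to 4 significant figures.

Compute ⟨p⟩ and ⟨p²⟩ separately; (Δp)² = ⟨p²⟩ − ⟨p⟩².
Expand each integrand as polynomial × e^(−2γx²) and use ∫x^(2j)·e^(−2γx²) dx = (2j−1)!!/(4γ)^j · √(π/(2γ)), odd powers → 0; here √(π/(2γ)) = 1.2961. Differentiate with the product rule, d/dx e^(−γx²) = −2γx·e^(−γx²).
Normalization: ∫|Ψ|² dx = 0.34656.
⟨p⟩ = 0.0000 and ⟨p²⟩ = 2.2069.
(Δp)² = 2.2069 − (0.0000)² = 2.2069.

2.207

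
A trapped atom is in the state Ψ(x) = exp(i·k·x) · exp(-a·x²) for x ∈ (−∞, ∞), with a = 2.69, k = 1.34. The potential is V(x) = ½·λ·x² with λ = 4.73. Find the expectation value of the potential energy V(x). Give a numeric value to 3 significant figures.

⟨V⟩ = ∫ V(x)·|Ψ|² dx / ∫|Ψ|² dx.
Gaussian moments: ∫x^(2j)·e^(−2ax²) dx = (2j−1)!!/(4a)^j · √(π/(2a)), odd powers integrate to 0; here √(π/(2a)) = 0.76416.
State is unnormalized: ∫|Ψ|² dx = 0.76416, and ∫Ψ*·V(x)·Ψ dx = 0.16796, so ⟨V⟩ = 0.16796 / 0.76416.
⟨V⟩ = 0.21980.

0.220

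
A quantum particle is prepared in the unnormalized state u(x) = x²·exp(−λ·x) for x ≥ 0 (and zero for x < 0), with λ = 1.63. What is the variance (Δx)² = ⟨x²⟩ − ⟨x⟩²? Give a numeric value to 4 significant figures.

0.4705

Compute ⟨x⟩ and ⟨x²⟩ separately, then (Δx)² = ⟨x²⟩ − ⟨x⟩².
Every integrand reduces to terms xʲ·e^(−2λx) on [0, ∞); use ∫₀^∞ xʲ·e^(−2λx) dx = j!/(2λ)^(j+1).
Normalization: ∫|u|² dx = 0.065181.
⟨x⟩ = 1.5337 and ⟨x²⟩ = 2.8228.
(Δx)² = 2.8228 − (1.5337)² = 0.47047.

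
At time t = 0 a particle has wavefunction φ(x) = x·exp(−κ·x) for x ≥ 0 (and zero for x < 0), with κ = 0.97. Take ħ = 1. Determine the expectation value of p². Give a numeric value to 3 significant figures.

0.941

p² φ = −ħ² d²φ/dx²; ⟨p²⟩ = −ħ² ∫ φ*·φ'' dx / ∫|φ|² dx.
Differentiate x·exp(−κ·x) with the product rule; every integrand then reduces to terms xʲ·e^(−2κx) on [0, ∞), with ∫₀^∞ xʲ·e^(−2κx) dx = j!/(2κ)^(j+1).
State is unnormalized: ∫|φ|² dx = 0.27392, and ∫φ*·(−ħ² φ'') dx = 0.25773, so ⟨p²⟩ = 0.25773 / 0.27392.
⟨p²⟩ = 0.94090.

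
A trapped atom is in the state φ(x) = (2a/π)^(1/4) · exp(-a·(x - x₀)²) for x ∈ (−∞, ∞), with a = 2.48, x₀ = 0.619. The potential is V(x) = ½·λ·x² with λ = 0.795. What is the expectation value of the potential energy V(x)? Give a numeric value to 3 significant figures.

0.192

⟨V⟩ = ∫ V(x)·|φ|² dx.
Gaussian moments (u = x − x₀): ∫u^(2j)·e^(−2au²) du = (2j−1)!!/(4a)^j · √(π/(2a)), odd powers integrate to 0; here √(π/(2a)) = 0.79586.
⟨V⟩ = 0.19238.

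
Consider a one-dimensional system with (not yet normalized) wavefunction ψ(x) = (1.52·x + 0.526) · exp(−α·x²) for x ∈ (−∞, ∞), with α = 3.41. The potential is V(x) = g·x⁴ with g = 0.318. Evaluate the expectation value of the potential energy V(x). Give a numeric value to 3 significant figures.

0.0129

⟨V⟩ = ∫ V(x)·|ψ|² dx / ∫|ψ|² dx.
Expand each integrand as polynomial × e^(−2αx²) and use ∫x^(2j)·e^(−2αx²) dx = (2j−1)!!/(4α)^j · √(π/(2α)), odd powers → 0; here √(π/(2α)) = 0.67871.
State is unnormalized: ∫|ψ|² dx = 0.30274, and ∫ψ*·V(x)·ψ dx = 0.0039103, so ⟨V⟩ = 0.0039103 / 0.30274.
⟨V⟩ = 0.012916.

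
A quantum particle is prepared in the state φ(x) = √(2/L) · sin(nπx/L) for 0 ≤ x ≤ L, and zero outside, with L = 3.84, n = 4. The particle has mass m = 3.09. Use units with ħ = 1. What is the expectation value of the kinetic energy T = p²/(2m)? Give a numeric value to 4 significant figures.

T = −(ħ²/2m) d²/dx², so ⟨T⟩ = −(ħ²/2m) ∫ φ*·φ'' dx; with m = 3.09.
d/dx sin(nπx/L) = (nπ/L)·cos(nπx/L) and d²/dx² sin(nπx/L) = −(nπ/L)²·sin(nπx/L); on 0 ≤ x ≤ L, ∫sin²(nπx/L) dx = L/2 and ∫sin(nπx/L)·cos(nπx/L) dx = 0.
⟨T⟩ = 1.7329.

1.733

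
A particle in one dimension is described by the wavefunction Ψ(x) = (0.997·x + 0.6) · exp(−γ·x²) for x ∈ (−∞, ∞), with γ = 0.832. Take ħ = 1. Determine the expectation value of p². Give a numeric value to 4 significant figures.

1.587

p² Ψ = −ħ² d²Ψ/dx²; ⟨p²⟩ = −ħ² ∫ Ψ*·Ψ'' dx / ∫|Ψ|² dx.
Expand each integrand as polynomial × e^(−2γx²) and use ∫x^(2j)·e^(−2γx²) dx = (2j−1)!!/(4γ)^j · √(π/(2γ)), odd powers → 0; here √(π/(2γ)) = 1.3740. Differentiate with the product rule, d/dx e^(−γx²) = −2γx·e^(−γx²).
State is unnormalized: ∫|Ψ|² dx = 0.90505, and ∫Ψ*·(−ħ² Ψ'') dx = 1.4359, so ⟨p²⟩ = 1.4359 / 0.90505.
⟨p²⟩ = 1.5865.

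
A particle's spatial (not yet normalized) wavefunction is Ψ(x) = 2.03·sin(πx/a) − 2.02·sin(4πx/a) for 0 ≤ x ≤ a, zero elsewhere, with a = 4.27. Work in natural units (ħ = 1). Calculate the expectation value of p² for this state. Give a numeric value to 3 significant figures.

p² Ψ = −ħ² d²Ψ/dx²; ⟨p²⟩ = −ħ² ∫ Ψ*·Ψ'' dx / ∫|Ψ|² dx.
d²/dx² sin(jπx/a) = −(jπ/a)²·sin(jπx/a); on 0 ≤ x ≤ a, ∫sin²(jπx/a) dx = a/2 and ∫sin(jπx/a)·sin(lπx/a) dx = 0 for j ≠ l, so only diagonal terms survive in ∫|Ψ|² and ∫Ψ·Ψ″; ∫Ψ·Ψ′ dx = [Ψ²/2] between the walls = 0.
State is unnormalized: ∫|Ψ|² dx = 17.510, and ∫Ψ*·(−ħ² Ψ'') dx = 80.213, so ⟨p²⟩ = 80.213 / 17.510.
⟨p²⟩ = 4.5811.

4.58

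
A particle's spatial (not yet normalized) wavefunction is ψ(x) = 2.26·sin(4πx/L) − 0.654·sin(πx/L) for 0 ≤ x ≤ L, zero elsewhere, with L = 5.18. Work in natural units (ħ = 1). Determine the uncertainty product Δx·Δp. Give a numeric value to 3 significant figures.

3.35

Δx = √(⟨x²⟩−⟨x⟩²), Δp = √(⟨p²⟩−⟨p⟩²).
On 0 ≤ x ≤ L (j ≠ l): ∫sin²(jπx/L) dx = L/2, ∫sin(jπx/L)·sin(lπx/L) dx = 0; diagonal moments ∫x·sin²(jπx/L) dx = L²/4, ∫x²·sin²(jπx/L) dx = L³·(1/6 − 1/(4j²π²)); cross terms ∫x·sin(jπx/L)·sin(lπx/L) dx = 0 for j + l even and −4jlL²/(π²(j² − l²)²) for j + l odd, ∫x²·sin(jπx/L)·sin(lπx/L) dx = (−1)^(j+l)·4jlL³/(π²(j² − l²)²); higher powers the same way via product-to-sum and parts. d²/dx² sin(jπx/L) = −(jπ/L)²·sin(jπx/L); on 0 ≤ x ≤ L, ∫sin²(jπx/L) dx = L/2 and ∫sin(jπx/L)·sin(lπx/L) dx = 0 for j ≠ l, so only diagonal terms survive in ∫|ψ|² and ∫ψ·ψ″; ∫ψ·ψ′ dx = [ψ²/2] between the walls = 0.
Normalization: ∫|ψ|² dx = 14.336.
⟨x⟩ = 2.6299, ⟨x²⟩ = 8.9672 ⇒ Δx = 1.4321.
⟨p⟩ = 0.0000, ⟨p²⟩ = 5.4589 ⇒ Δp = 2.3364.
Δx·Δp = 3.3461.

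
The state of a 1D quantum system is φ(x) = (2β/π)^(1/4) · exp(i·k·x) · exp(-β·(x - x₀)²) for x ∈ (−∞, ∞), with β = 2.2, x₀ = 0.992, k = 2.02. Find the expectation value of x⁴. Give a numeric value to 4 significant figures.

⟨x⁴⟩ = ∫ x⁴·|φ|² dx (integrals over the domain).
Gaussian moments (u = x − x₀): ∫u^(2j)·e^(−2βu²) du = (2j−1)!!/(4β)^j · √(π/(2β)), odd powers integrate to 0; here √(π/(2β)) = 0.84498.
⟨x⁴⟩ = 1.6781.

1.678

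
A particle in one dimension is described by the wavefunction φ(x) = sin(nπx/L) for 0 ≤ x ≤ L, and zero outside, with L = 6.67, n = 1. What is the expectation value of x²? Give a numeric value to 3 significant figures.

⟨x²⟩ = ∫ x²·|φ|² dx / ∫|φ|² dx (integrals over the domain).
With sin²θ = (1 − cos2θ)/2 on 0 ≤ x ≤ L: ∫sin²(nπx/L) dx = L/2, ∫x·sin²(nπx/L) dx = L²/4, ∫x²·sin²(nπx/L) dx = L³·(1/6 − 1/(4n²π²)); higher powers xᵏ the same way, integrating xᵏ·cos(2nπx/L) by parts.
State is unnormalized: ∫|φ|² dx = 3.3350, and ∫φ*·x²·φ dx = 41.940, so ⟨x²⟩ = 41.940 / 3.3350.
⟨x²⟩ = 12.576.

12.6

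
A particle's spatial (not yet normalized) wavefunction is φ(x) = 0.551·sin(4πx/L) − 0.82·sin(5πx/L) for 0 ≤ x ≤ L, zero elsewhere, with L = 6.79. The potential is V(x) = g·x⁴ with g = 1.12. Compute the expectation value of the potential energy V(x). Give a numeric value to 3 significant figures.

804.

⟨V⟩ = ∫ V(x)·|φ|² dx / ∫|φ|² dx.
On 0 ≤ x ≤ L (j ≠ l): ∫sin²(jπx/L) dx = L/2, ∫sin(jπx/L)·sin(lπx/L) dx = 0; diagonal moments ∫x·sin²(jπx/L) dx = L²/4, ∫x²·sin²(jπx/L) dx = L³·(1/6 − 1/(4j²π²)); cross terms ∫x·sin(jπx/L)·sin(lπx/L) dx = 0 for j + l even and −4jlL²/(π²(j² − l²)²) for j + l odd, ∫x²·sin(jπx/L)·sin(lπx/L) dx = (−1)^(j+l)·4jlL³/(π²(j² − l²)²); higher powers the same way via product-to-sum and parts.
State is unnormalized: ∫|φ|² dx = 3.3135, and ∫φ*·V(x)·φ dx = 2664.7, so ⟨V⟩ = 2664.7 / 3.3135.
⟨V⟩ = 804.18.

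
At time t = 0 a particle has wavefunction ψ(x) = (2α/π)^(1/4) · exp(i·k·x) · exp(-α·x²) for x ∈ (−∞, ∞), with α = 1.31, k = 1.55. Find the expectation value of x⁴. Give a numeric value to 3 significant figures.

0.109

⟨x⁴⟩ = ∫ x⁴·|ψ|² dx (integrals over the domain).
Gaussian moments: ∫x^(2j)·e^(−2αx²) dx = (2j−1)!!/(4α)^j · √(π/(2α)), odd powers integrate to 0; here √(π/(2α)) = 1.0950.
⟨x⁴⟩ = 0.10926.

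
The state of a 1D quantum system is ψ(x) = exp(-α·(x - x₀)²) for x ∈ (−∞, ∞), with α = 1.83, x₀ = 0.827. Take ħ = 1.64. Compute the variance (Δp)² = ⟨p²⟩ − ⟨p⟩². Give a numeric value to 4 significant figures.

Compute ⟨p⟩ and ⟨p²⟩ separately; (Δp)² = ⟨p²⟩ − ⟨p⟩².
Gaussian moments (u = x − x₀): ∫u^(2j)·e^(−2αu²) du = (2j−1)!!/(4α)^j · √(π/(2α)), odd powers integrate to 0; here √(π/(2α)) = 0.92648. Derivatives: d/dx e^(−αu²) = −2αu·e^(−αu²), d²/dx² e^(−αu²) = (4α²u² − 2α)·e^(−αu²).
Normalization: ∫|ψ|² dx = 0.92648.
⟨p⟩ = 0.0000 and ⟨p²⟩ = 4.9220.
(Δp)² = 4.9220 − (0.0000)² = 4.9220.

4.922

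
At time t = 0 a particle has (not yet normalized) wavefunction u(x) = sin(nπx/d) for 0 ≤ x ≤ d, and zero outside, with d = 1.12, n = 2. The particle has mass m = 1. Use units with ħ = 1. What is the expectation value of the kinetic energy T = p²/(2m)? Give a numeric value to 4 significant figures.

T = −(ħ²/2m) d²/dx², so ⟨T⟩ = −(ħ²/2m) ∫ u*·u'' dx / ∫|u|² dx; with m = 1.
d/dx sin(nπx/d) = (nπ/d)·cos(nπx/d) and d²/dx² sin(nπx/d) = −(nπ/d)²·sin(nπx/d); on 0 ≤ x ≤ d, ∫sin²(nπx/d) dx = d/2 and ∫sin(nπx/d)·cos(nπx/d) dx = 0.
State is unnormalized: ∫|u|² dx = 0.56000, and ∫u*·(−ħ²/2m · u'') dx = 8.8121, so ⟨T⟩ = 8.8121 / 0.56000.
⟨T⟩ = 15.736.

15.74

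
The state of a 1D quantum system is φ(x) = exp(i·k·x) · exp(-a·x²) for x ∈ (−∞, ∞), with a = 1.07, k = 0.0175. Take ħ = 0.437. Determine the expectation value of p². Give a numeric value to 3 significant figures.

0.204

p² φ = −ħ² d²φ/dx²; ⟨p²⟩ = −ħ² ∫ φ*·φ'' dx / ∫|φ|² dx.
Gaussian moments: ∫x^(2j)·e^(−2ax²) dx = (2j−1)!!/(4a)^j · √(π/(2a)), odd powers integrate to 0; here √(π/(2a)) = 1.2116. Derivatives: φ′ = (ik − 2ax)·φ, φ″ = ((ik − 2ax)² − 2a)·φ; the odd-in-x pieces drop out.
State is unnormalized: ∫|φ|² dx = 1.2116, and ∫φ*·(−ħ² φ'') dx = 0.24765, so ⟨p²⟩ = 0.24765 / 1.2116.
⟨p²⟩ = 0.20440.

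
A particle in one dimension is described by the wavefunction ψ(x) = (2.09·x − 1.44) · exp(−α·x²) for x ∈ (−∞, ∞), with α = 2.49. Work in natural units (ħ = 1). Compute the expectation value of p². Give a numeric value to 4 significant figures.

3.359

p² ψ = −ħ² d²ψ/dx²; ⟨p²⟩ = −ħ² ∫ ψ*·ψ'' dx / ∫|ψ|² dx.
Expand each integrand as polynomial × e^(−2αx²) and use ∫x^(2j)·e^(−2αx²) dx = (2j−1)!!/(4α)^j · √(π/(2α)), odd powers → 0; here √(π/(2α)) = 0.79426. Differentiate with the product rule, d/dx e^(−αx²) = −2αx·e^(−αx²).
State is unnormalized: ∫|ψ|² dx = 1.9953, and ∫ψ*·(−ħ² ψ'') dx = 6.7030, so ⟨p²⟩ = 6.7030 / 1.9953.
⟨p²⟩ = 3.3594.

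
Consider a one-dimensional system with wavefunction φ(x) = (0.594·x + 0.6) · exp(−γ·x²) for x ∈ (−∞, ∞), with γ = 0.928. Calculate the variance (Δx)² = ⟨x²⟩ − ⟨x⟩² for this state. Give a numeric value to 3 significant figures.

0.204

Compute ⟨x⟩ and ⟨x²⟩ separately, then (Δx)² = ⟨x²⟩ − ⟨x⟩².
Expand each integrand as polynomial × e^(−2γx²) and use ∫x^(2j)·e^(−2γx²) dx = (2j−1)!!/(4γ)^j · √(π/(2γ)), odd powers → 0; here √(π/(2γ)) = 1.3010.
Normalization: ∫|φ|² dx = 0.59204.
⟨x⟩ = 0.42199 and ⟨x²⟩ = 0.38194.
(Δx)² = 0.38194 − (0.42199)² = 0.20387.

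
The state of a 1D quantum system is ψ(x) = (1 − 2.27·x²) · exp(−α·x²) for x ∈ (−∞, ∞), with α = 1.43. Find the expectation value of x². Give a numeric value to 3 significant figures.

0.253

⟨x²⟩ = ∫ x²·|ψ|² dx / ∫|ψ|² dx (integrals over the domain).
Expand each integrand as polynomial × e^(−2αx²) and use ∫x^(2j)·e^(−2αx²) dx = (2j−1)!!/(4α)^j · √(π/(2α)), odd powers → 0; here √(π/(2α)) = 1.0481.
State is unnormalized: ∫|ψ|² dx = 0.71140, and ∫ψ*·x²·ψ dx = 0.17980, so ⟨x²⟩ = 0.17980 / 0.71140.
⟨x²⟩ = 0.25274.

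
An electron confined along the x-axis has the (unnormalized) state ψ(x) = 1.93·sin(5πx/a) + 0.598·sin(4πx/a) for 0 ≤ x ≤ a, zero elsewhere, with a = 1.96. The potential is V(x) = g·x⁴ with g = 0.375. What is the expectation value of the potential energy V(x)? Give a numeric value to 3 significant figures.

⟨V⟩ = ∫ V(x)·|ψ|² dx / ∫|ψ|² dx.
On 0 ≤ x ≤ a (j ≠ l): ∫sin²(jπx/a) dx = a/2, ∫sin(jπx/a)·sin(lπx/a) dx = 0; diagonal moments ∫x·sin²(jπx/a) dx = a²/4, ∫x²·sin²(jπx/a) dx = a³·(1/6 − 1/(4j²π²)); cross terms ∫x·sin(jπx/a)·sin(lπx/a) dx = 0 for j + l even and −4jla²/(π²(j² − l²)²) for j + l odd, ∫x²·sin(jπx/a)·sin(lπx/a) dx = (−1)^(j+l)·4jla³/(π²(j² − l²)²); higher powers the same way via product-to-sum and parts.
State is unnormalized: ∫|ψ|² dx = 4.0009, and ∫ψ*·V(x)·ψ dx = 2.4077, so ⟨V⟩ = 2.4077 / 4.0009.
⟨V⟩ = 0.60178.

0.602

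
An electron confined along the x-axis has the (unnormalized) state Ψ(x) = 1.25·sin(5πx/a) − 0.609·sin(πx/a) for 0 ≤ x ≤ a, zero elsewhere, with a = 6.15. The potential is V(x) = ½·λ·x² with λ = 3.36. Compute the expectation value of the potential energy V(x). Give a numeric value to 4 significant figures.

20.11

⟨V⟩ = ∫ V(x)·|Ψ|² dx / ∫|Ψ|² dx.
On 0 ≤ x ≤ a (j ≠ l): ∫sin²(jπx/a) dx = a/2, ∫sin(jπx/a)·sin(lπx/a) dx = 0; diagonal moments ∫x·sin²(jπx/a) dx = a²/4, ∫x²·sin²(jπx/a) dx = a³·(1/6 − 1/(4j²π²)); cross terms ∫x·sin(jπx/a)·sin(lπx/a) dx = 0 for j + l even and −4jla²/(π²(j² − l²)²) for j + l odd, ∫x²·sin(jπx/a)·sin(lπx/a) dx = (−1)^(j+l)·4jla³/(π²(j² − l²)²); higher powers the same way via product-to-sum and parts.
State is unnormalized: ∫|Ψ|² dx = 5.9451, and ∫Ψ*·V(x)·Ψ dx = 119.54, so ⟨V⟩ = 119.54 / 5.9451.
⟨V⟩ = 20.107.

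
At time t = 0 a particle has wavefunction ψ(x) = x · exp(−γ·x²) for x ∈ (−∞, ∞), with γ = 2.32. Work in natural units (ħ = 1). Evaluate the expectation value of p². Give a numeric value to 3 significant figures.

p² ψ = −ħ² d²ψ/dx²; ⟨p²⟩ = −ħ² ∫ ψ*·ψ'' dx / ∫|ψ|² dx.
Expand each integrand as polynomial × e^(−2γx²) and use ∫x^(2j)·e^(−2γx²) dx = (2j−1)!!/(4γ)^j · √(π/(2γ)), odd powers → 0; here √(π/(2γ)) = 0.82284. Differentiate with the product rule, d/dx e^(−γx²) = −2γx·e^(−γx²).
State is unnormalized: ∫|ψ|² dx = 0.088668, and ∫ψ*·(−ħ² ψ'') dx = 0.61713, so ⟨p²⟩ = 0.61713 / 0.088668.
⟨p²⟩ = 6.9600.

6.96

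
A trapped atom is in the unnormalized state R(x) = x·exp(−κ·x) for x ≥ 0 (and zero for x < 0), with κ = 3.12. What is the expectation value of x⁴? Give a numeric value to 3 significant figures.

⟨x⁴⟩ = ∫ x⁴·|R|² dx / ∫|R|² dx (integrals over the domain).
Every integrand reduces to terms xʲ·e^(−2κx) on [0, ∞); use ∫₀^∞ xʲ·e^(−2κx) dx = j!/(2κ)^(j+1).
State is unnormalized: ∫|R|² dx = 0.0082314, and ∫R*·x⁴·R dx = 0.0019545, so ⟨x⁴⟩ = 0.0019545 / 0.0082314.
⟨x⁴⟩ = 0.23745.

0.237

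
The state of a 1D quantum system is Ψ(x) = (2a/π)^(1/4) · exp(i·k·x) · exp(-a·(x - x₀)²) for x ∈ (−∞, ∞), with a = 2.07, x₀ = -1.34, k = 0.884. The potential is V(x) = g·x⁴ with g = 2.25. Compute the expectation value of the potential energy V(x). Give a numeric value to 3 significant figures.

⟨V⟩ = ∫ V(x)·|Ψ|² dx.
Gaussian moments (u = x − x₀): ∫u^(2j)·e^(−2au²) du = (2j−1)!!/(4a)^j · √(π/(2a)), odd powers integrate to 0; here √(π/(2a)) = 0.87111.
⟨V⟩ = 10.280.

10.3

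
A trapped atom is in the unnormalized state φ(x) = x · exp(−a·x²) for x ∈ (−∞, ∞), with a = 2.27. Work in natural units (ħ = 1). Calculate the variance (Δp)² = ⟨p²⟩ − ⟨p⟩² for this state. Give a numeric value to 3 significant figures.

6.81

Compute ⟨p⟩ and ⟨p²⟩ separately; (Δp)² = ⟨p²⟩ − ⟨p⟩².
Expand each integrand as polynomial × e^(−2ax²) and use ∫x^(2j)·e^(−2ax²) dx = (2j−1)!!/(4a)^j · √(π/(2a)), odd powers → 0; here √(π/(2a)) = 0.83185. Differentiate with the product rule, d/dx e^(−ax²) = −2ax·e^(−ax²).
Normalization: ∫|φ|² dx = 0.091614.
⟨p⟩ = 0.0000 and ⟨p²⟩ = 6.8100.
(Δp)² = 6.8100 − (0.0000)² = 6.8100.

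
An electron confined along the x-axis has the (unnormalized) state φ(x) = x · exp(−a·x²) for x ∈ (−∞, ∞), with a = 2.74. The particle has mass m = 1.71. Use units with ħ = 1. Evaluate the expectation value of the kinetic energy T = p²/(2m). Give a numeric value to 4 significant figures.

2.404

T = −(ħ²/2m) d²/dx², so ⟨T⟩ = −(ħ²/2m) ∫ φ*·φ'' dx / ∫|φ|² dx; with m = 1.71.
Expand each integrand as polynomial × e^(−2ax²) and use ∫x^(2j)·e^(−2ax²) dx = (2j−1)!!/(4a)^j · √(π/(2a)), odd powers → 0; here √(π/(2a)) = 0.75715. Differentiate with the product rule, d/dx e^(−ax²) = −2ax·e^(−ax²).
State is unnormalized: ∫|φ|² dx = 0.069083, and ∫φ*·(−ħ²/2m · φ'') dx = 0.16604, so ⟨T⟩ = 0.16604 / 0.069083.
⟨T⟩ = 2.4035.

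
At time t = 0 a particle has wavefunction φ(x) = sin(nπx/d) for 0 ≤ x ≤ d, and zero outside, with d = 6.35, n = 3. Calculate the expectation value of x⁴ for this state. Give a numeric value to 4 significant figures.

307.2

⟨x⁴⟩ = ∫ x⁴·|φ|² dx / ∫|φ|² dx (integrals over the domain).
With sin²θ = (1 − cos2θ)/2 on 0 ≤ x ≤ d: ∫sin²(nπx/d) dx = d/2, ∫x·sin²(nπx/d) dx = d²/4, ∫x²·sin²(nπx/d) dx = d³·(1/6 − 1/(4n²π²)); higher powers xᵏ the same way, integrating xᵏ·cos(2nπx/d) by parts.
State is unnormalized: ∫|φ|² dx = 3.1750, and ∫φ*·x⁴·φ dx = 975.31, so ⟨x⁴⟩ = 975.31 / 3.1750.
⟨x⁴⟩ = 307.19.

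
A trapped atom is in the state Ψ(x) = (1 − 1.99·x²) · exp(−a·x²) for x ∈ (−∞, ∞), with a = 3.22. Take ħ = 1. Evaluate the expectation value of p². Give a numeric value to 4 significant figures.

p² Ψ = −ħ² d²Ψ/dx²; ⟨p²⟩ = −ħ² ∫ Ψ*·Ψ'' dx / ∫|Ψ|² dx.
Expand each integrand as polynomial × e^(−2ax²) and use ∫x^(2j)·e^(−2ax²) dx = (2j−1)!!/(4a)^j · √(π/(2a)), odd powers → 0; here √(π/(2a)) = 0.69844. Differentiate with the product rule, d/dx e^(−ax²) = −2ax·e^(−ax²).
State is unnormalized: ∫|Ψ|² dx = 0.53264, and ∫Ψ*·(−ħ² Ψ'') dx = 3.3197, so ⟨p²⟩ = 3.3197 / 0.53264.
⟨p²⟩ = 6.2326.

6.233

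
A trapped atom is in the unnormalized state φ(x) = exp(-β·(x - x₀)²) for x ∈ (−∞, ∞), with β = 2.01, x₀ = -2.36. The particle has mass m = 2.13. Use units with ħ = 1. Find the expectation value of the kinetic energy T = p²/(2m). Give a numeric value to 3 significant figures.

T = −(ħ²/2m) d²/dx², so ⟨T⟩ = −(ħ²/2m) ∫ φ*·φ'' dx / ∫|φ|² dx; with m = 2.13.
Gaussian moments (u = x − x₀): ∫u^(2j)·e^(−2βu²) du = (2j−1)!!/(4β)^j · √(π/(2β)), odd powers integrate to 0; here √(π/(2β)) = 0.88402. Derivatives: d/dx e^(−βu²) = −2βu·e^(−βu²), d²/dx² e^(−βu²) = (4β²u² − 2β)·e^(−βu²).
State is unnormalized: ∫|φ|² dx = 0.88402, and ∫φ*·(−ħ²/2m · φ'') dx = 0.41711, so ⟨T⟩ = 0.41711 / 0.88402.
⟨T⟩ = 0.47183.

0.472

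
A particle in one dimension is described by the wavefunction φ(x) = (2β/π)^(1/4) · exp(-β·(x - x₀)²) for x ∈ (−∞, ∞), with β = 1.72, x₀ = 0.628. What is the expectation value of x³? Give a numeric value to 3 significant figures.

⟨x³⟩ = ∫ x³·|φ|² dx (integrals over the domain).
Gaussian moments (u = x − x₀): ∫u^(2j)·e^(−2βu²) du = (2j−1)!!/(4β)^j · √(π/(2β)), odd powers integrate to 0; here √(π/(2β)) = 0.95564.
⟨x³⟩ = 0.52151.

0.522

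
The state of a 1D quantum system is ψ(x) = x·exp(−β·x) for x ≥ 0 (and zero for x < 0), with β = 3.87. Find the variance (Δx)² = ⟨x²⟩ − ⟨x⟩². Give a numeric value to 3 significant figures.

Compute ⟨x⟩ and ⟨x²⟩ separately, then (Δx)² = ⟨x²⟩ − ⟨x⟩².
Every integrand reduces to terms xʲ·e^(−2βx) on [0, ∞); use ∫₀^∞ xʲ·e^(−2βx) dx = j!/(2β)^(j+1).
Normalization: ∫|ψ|² dx = 0.0043133.
⟨x⟩ = 0.38760 and ⟨x²⟩ = 0.20031.
(Δx)² = 0.20031 − (0.38760)² = 0.050077.

0.0501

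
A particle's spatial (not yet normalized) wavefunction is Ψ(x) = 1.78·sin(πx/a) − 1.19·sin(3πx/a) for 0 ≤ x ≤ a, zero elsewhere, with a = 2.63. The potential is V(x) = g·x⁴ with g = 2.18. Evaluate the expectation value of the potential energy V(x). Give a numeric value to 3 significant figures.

8.38

⟨V⟩ = ∫ V(x)·|Ψ|² dx / ∫|Ψ|² dx.
On 0 ≤ x ≤ a (j ≠ l): ∫sin²(jπx/a) dx = a/2, ∫sin(jπx/a)·sin(lπx/a) dx = 0; diagonal moments ∫x·sin²(jπx/a) dx = a²/4, ∫x²·sin²(jπx/a) dx = a³·(1/6 − 1/(4j²π²)); cross terms ∫x·sin(jπx/a)·sin(lπx/a) dx = 0 for j + l even and −4jla²/(π²(j² − l²)²) for j + l odd, ∫x²·sin(jπx/a)·sin(lπx/a) dx = (−1)^(j+l)·4jla³/(π²(j² − l²)²); higher powers the same way via product-to-sum and parts.
State is unnormalized: ∫|Ψ|² dx = 6.0286, and ∫Ψ*·V(x)·Ψ dx = 50.503, so ⟨V⟩ = 50.503 / 6.0286.
⟨V⟩ = 8.3772.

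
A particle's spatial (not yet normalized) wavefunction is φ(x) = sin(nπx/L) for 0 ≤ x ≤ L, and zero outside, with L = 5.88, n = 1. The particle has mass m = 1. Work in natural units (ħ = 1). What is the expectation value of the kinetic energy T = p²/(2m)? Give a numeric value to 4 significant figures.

0.1427

T = −(ħ²/2m) d²/dx², so ⟨T⟩ = −(ħ²/2m) ∫ φ*·φ'' dx / ∫|φ|² dx; with m = 1.
d/dx sin(nπx/L) = (nπ/L)·cos(nπx/L) and d²/dx² sin(nπx/L) = −(nπ/L)²·sin(nπx/L); on 0 ≤ x ≤ L, ∫sin²(nπx/L) dx = L/2 and ∫sin(nπx/L)·cos(nπx/L) dx = 0.
State is unnormalized: ∫|φ|² dx = 2.9400, and ∫φ*·(−ħ²/2m · φ'') dx = 0.41963, so ⟨T⟩ = 0.41963 / 2.9400.
⟨T⟩ = 0.14273.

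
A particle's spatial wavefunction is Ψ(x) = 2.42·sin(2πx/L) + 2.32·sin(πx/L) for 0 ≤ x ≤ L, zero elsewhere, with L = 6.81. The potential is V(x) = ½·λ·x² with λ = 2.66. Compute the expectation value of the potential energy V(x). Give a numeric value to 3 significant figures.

7.56

⟨V⟩ = ∫ V(x)·|Ψ|² dx / ∫|Ψ|² dx.
On 0 ≤ x ≤ L (j ≠ l): ∫sin²(jπx/L) dx = L/2, ∫sin(jπx/L)·sin(lπx/L) dx = 0; diagonal moments ∫x·sin²(jπx/L) dx = L²/4, ∫x²·sin²(jπx/L) dx = L³·(1/6 − 1/(4j²π²)); cross terms ∫x·sin(jπx/L)·sin(lπx/L) dx = 0 for j + l even and −4jlL²/(π²(j² − l²)²) for j + l odd, ∫x²·sin(jπx/L)·sin(lπx/L) dx = (−1)^(j+l)·4jlL³/(π²(j² − l²)²); higher powers the same way via product-to-sum and parts.
State is unnormalized: ∫|Ψ|² dx = 38.268, and ∫Ψ*·V(x)·Ψ dx = 289.16, so ⟨V⟩ = 289.16 / 38.268.
⟨V⟩ = 7.5562.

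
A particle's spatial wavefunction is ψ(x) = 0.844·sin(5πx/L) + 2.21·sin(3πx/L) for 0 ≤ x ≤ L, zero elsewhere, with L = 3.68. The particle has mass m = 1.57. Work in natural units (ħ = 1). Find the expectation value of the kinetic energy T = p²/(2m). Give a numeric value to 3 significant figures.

2.56

T = −(ħ²/2m) d²/dx², so ⟨T⟩ = −(ħ²/2m) ∫ ψ*·ψ'' dx / ∫|ψ|² dx; with m = 1.57.
d²/dx² sin(jπx/L) = −(jπ/L)²·sin(jπx/L); on 0 ≤ x ≤ L, ∫sin²(jπx/L) dx = L/2 and ∫sin(jπx/L)·sin(lπx/L) dx = 0 for j ≠ l, so only diagonal terms survive in ∫|ψ|² and ∫ψ·ψ″; ∫ψ·ψ′ dx = [ψ²/2] between the walls = 0.
State is unnormalized: ∫|ψ|² dx = 10.297, and ∫ψ*·(−ħ²/2m · ψ'') dx = 26.378, so ⟨T⟩ = 26.378 / 10.297.
⟨T⟩ = 2.5616.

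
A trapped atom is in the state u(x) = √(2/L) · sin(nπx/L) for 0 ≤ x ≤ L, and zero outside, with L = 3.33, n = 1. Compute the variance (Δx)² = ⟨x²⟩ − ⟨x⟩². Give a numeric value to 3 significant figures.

0.362

Compute ⟨x⟩ and ⟨x²⟩ separately, then (Δx)² = ⟨x²⟩ − ⟨x⟩².
With sin²θ = (1 − cos2θ)/2 on 0 ≤ x ≤ L: ∫sin²(nπx/L) dx = L/2, ∫x·sin²(nπx/L) dx = L²/4, ∫x²·sin²(nπx/L) dx = L³·(1/6 − 1/(4n²π²)); higher powers xᵏ the same way, integrating xᵏ·cos(2nπx/L) by parts.
⟨x⟩ = 1.6650 and ⟨x²⟩ = 3.1345.
(Δx)² = 3.1345 − (1.6650)² = 0.36230.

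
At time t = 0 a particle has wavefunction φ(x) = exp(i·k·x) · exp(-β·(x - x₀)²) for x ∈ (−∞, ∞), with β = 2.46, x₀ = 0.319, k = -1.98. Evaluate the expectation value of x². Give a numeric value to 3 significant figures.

0.203

⟨x²⟩ = ∫ x²·|φ|² dx / ∫|φ|² dx (integrals over the domain).
Gaussian moments (u = x − x₀): ∫u^(2j)·e^(−2βu²) du = (2j−1)!!/(4β)^j · √(π/(2β)), odd powers integrate to 0; here √(π/(2β)) = 0.79908.
State is unnormalized: ∫|φ|² dx = 0.79908, and ∫φ*·x²·φ dx = 0.16252, so ⟨x²⟩ = 0.16252 / 0.79908.
⟨x²⟩ = 0.20339.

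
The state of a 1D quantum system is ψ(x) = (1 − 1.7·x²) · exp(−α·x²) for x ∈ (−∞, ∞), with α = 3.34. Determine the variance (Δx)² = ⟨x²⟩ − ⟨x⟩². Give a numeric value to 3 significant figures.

0.0452

Compute ⟨x⟩ and ⟨x²⟩ separately, then (Δx)² = ⟨x²⟩ − ⟨x⟩².
Expand each integrand as polynomial × e^(−2αx²) and use ∫x^(2j)·e^(−2αx²) dx = (2j−1)!!/(4α)^j · √(π/(2α)), odd powers → 0; here √(π/(2α)) = 0.68578.
Normalization: ∫|ψ|² dx = 0.54457.
⟨x⟩ = 0.0000 and ⟨x²⟩ = 0.045188.
(Δx)² = 0.045188 − (0.0000)² = 0.045188.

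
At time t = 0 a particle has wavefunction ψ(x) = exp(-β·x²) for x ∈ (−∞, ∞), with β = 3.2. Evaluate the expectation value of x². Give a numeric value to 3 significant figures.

⟨x²⟩ = ∫ x²·|ψ|² dx / ∫|ψ|² dx (integrals over the domain).
Gaussian moments: ∫x^(2j)·e^(−2βx²) dx = (2j−1)!!/(4β)^j · √(π/(2β)), odd powers integrate to 0; here √(π/(2β)) = 0.70062.
State is unnormalized: ∫|ψ|² dx = 0.70062, and ∫ψ*·x²·ψ dx = 0.054736, so ⟨x²⟩ = 0.054736 / 0.70062.
⟨x²⟩ = 0.078125.

0.0781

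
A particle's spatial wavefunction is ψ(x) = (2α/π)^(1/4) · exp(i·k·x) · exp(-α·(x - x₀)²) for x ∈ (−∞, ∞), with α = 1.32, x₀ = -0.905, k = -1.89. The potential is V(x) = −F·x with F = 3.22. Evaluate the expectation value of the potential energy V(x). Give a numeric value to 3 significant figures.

⟨V⟩ = ∫ V(x)·|ψ|² dx.
Gaussian moments (u = x − x₀): ∫u^(2j)·e^(−2αu²) du = (2j−1)!!/(4α)^j · √(π/(2α)), odd powers integrate to 0; here √(π/(2α)) = 1.0909.
⟨V⟩ = 2.9141.

2.91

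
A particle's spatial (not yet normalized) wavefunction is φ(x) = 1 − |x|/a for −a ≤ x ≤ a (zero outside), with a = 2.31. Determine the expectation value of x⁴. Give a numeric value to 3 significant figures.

⟨x⁴⟩ = ∫ x⁴·|φ|² dx / ∫|φ|² dx (integrals over the domain).
φ is even, so ∫ over [−a, a] = 2∫₀ᵃ with φ = 1 − x/a there: ∫₀ᵃ (1 − x/a)² dx = a/3, ∫₀ᵃ x²(1 − x/a)² dx = a³/30, ∫₀ᵃ x⁴(1 − x/a)² dx = a⁵/105.
State is unnormalized: ∫|φ|² dx = 1.5400, and ∫φ*·x⁴·φ dx = 1.2529, so ⟨x⁴⟩ = 1.2529 / 1.5400.
⟨x⁴⟩ = 0.81354.

0.814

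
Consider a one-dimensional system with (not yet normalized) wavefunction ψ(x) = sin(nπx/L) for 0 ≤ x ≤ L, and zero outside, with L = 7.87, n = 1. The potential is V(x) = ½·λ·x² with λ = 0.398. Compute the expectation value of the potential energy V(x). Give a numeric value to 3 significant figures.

⟨V⟩ = ∫ V(x)·|ψ|² dx / ∫|ψ|² dx.
With sin²θ = (1 − cos2θ)/2 on 0 ≤ x ≤ L: ∫sin²(nπx/L) dx = L/2, ∫x·sin²(nπx/L) dx = L²/4, ∫x²·sin²(nπx/L) dx = L³·(1/6 − 1/(4n²π²)); higher powers xᵏ the same way, integrating xᵏ·cos(2nπx/L) by parts.
State is unnormalized: ∫|ψ|² dx = 3.9350, and ∫ψ*·V(x)·ψ dx = 13.710, so ⟨V⟩ = 13.710 / 3.9350.
⟨V⟩ = 3.4841.

3.48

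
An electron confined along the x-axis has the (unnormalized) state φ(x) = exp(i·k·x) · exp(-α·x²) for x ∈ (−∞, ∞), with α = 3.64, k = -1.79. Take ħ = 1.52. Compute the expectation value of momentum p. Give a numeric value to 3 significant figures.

-2.72

p φ = −iħ dφ/dx; then ⟨p⟩ = ∫ φ*·(pφ) dx / ∫|φ|² dx.
Gaussian moments: ∫x^(2j)·e^(−2αx²) dx = (2j−1)!!/(4α)^j · √(π/(2α)), odd powers integrate to 0; here √(π/(2α)) = 0.65692. Derivatives: φ′ = (ik − 2αx)·φ, φ″ = ((ik − 2αx)² − 2α)·φ; the odd-in-x pieces drop out.
State is unnormalized: ∫|φ|² dx = 0.65692, and ∫φ*·(−iħ φ') dx = -1.7873, so ⟨p⟩ = -1.7873 / 0.65692.
⟨p⟩ = -2.7208.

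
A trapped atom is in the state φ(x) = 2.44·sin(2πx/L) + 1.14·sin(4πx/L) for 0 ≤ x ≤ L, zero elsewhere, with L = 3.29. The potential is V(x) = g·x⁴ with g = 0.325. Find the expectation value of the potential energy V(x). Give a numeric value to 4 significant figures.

8.997

⟨V⟩ = ∫ V(x)·|φ|² dx / ∫|φ|² dx.
On 0 ≤ x ≤ L (j ≠ l): ∫sin²(jπx/L) dx = L/2, ∫sin(jπx/L)·sin(lπx/L) dx = 0; diagonal moments ∫x·sin²(jπx/L) dx = L²/4, ∫x²·sin²(jπx/L) dx = L³·(1/6 − 1/(4j²π²)); cross terms ∫x·sin(jπx/L)·sin(lπx/L) dx = 0 for j + l even and −4jlL²/(π²(j² − l²)²) for j + l odd, ∫x²·sin(jπx/L)·sin(lπx/L) dx = (−1)^(j+l)·4jlL³/(π²(j² − l²)²); higher powers the same way via product-to-sum and parts.
State is unnormalized: ∫|φ|² dx = 11.932, and ∫φ*·V(x)·φ dx = 107.35, so ⟨V⟩ = 107.35 / 11.932.
⟨V⟩ = 8.9972.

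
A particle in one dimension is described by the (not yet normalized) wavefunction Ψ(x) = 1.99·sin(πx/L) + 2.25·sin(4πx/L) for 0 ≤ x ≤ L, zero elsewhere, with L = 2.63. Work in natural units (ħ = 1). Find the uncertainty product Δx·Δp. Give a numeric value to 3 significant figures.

Δx = √(⟨x²⟩−⟨x⟩²), Δp = √(⟨p²⟩−⟨p⟩²).
On 0 ≤ x ≤ L (j ≠ l): ∫sin²(jπx/L) dx = L/2, ∫sin(jπx/L)·sin(lπx/L) dx = 0; diagonal moments ∫x·sin²(jπx/L) dx = L²/4, ∫x²·sin²(jπx/L) dx = L³·(1/6 − 1/(4j²π²)); cross terms ∫x·sin(jπx/L)·sin(lπx/L) dx = 0 for j + l even and −4jlL²/(π²(j² − l²)²) for j + l odd, ∫x²·sin(jπx/L)·sin(lπx/L) dx = (−1)^(j+l)·4jlL³/(π²(j² − l²)²); higher powers the same way via product-to-sum and parts. d²/dx² sin(jπx/L) = −(jπ/L)²·sin(jπx/L); on 0 ≤ x ≤ L, ∫sin²(jπx/L) dx = L/2 and ∫sin(jπx/L)·sin(lπx/L) dx = 0 for j ≠ l, so only diagonal terms survive in ∫|Ψ|² and ∫Ψ·Ψ″; ∫Ψ·Ψ′ dx = [Ψ²/2] between the walls = 0.
Normalization: ∫|Ψ|² dx = 11.865.
⟨x⟩ = 1.2774, ⟨x²⟩ = 2.0406 ⇒ Δx = 0.63946.
⟨p⟩ = 0.0000, ⟨p²⟩ = 13.436 ⇒ Δp = 3.6655.
Δx·Δp = 2.3439.

2.34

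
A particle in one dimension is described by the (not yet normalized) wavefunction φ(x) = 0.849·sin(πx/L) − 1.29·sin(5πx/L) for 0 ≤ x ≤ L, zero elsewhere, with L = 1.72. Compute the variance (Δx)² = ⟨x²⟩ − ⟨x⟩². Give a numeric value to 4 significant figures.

Compute ⟨x⟩ and ⟨x²⟩ separately, then (Δx)² = ⟨x²⟩ − ⟨x⟩².
On 0 ≤ x ≤ L (j ≠ l): ∫sin²(jπx/L) dx = L/2, ∫sin(jπx/L)·sin(lπx/L) dx = 0; diagonal moments ∫x·sin²(jπx/L) dx = L²/4, ∫x²·sin²(jπx/L) dx = L³·(1/6 − 1/(4j²π²)); cross terms ∫x·sin(jπx/L)·sin(lπx/L) dx = 0 for j + l even and −4jlL²/(π²(j² − l²)²) for j + l odd, ∫x²·sin(jπx/L)·sin(lπx/L) dx = (−1)^(j+l)·4jlL³/(π²(j² − l²)²); higher powers the same way via product-to-sum and parts.
Normalization: ∫|φ|² dx = 2.0510.
⟨x⟩ = 0.86000 and ⟨x²⟩ = 0.91753.
(Δx)² = 0.91753 − (0.86000)² = 0.17793.

0.1779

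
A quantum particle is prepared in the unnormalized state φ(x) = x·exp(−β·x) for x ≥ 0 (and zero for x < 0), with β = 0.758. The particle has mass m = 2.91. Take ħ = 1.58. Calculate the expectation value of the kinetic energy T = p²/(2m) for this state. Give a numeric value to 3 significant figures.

0.246

T = −(ħ²/2m) d²/dx², so ⟨T⟩ = −(ħ²/2m) ∫ φ*·φ'' dx / ∫|φ|² dx; with m = 2.91.
Differentiate x·exp(−β·x) with the product rule; every integrand then reduces to terms xʲ·e^(−2βx) on [0, ∞), with ∫₀^∞ xʲ·e^(−2βx) dx = j!/(2β)^(j+1).
State is unnormalized: ∫|φ|² dx = 0.57403, and ∫φ*·(−ħ²/2m · φ'') dx = 0.14147, so ⟨T⟩ = 0.14147 / 0.57403.
⟨T⟩ = 0.24645.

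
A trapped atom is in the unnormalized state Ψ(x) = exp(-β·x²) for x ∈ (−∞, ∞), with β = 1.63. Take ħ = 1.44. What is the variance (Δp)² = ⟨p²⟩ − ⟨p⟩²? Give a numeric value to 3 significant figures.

Compute ⟨p⟩ and ⟨p²⟩ separately; (Δp)² = ⟨p²⟩ − ⟨p⟩².
Gaussian moments: ∫x^(2j)·e^(−2βx²) dx = (2j−1)!!/(4β)^j · √(π/(2β)), odd powers integrate to 0; here √(π/(2β)) = 0.98167. Derivatives: d/dx e^(−βx²) = −2βx·e^(−βx²), d²/dx² e^(−βx²) = (4β²x² − 2β)·e^(−βx²).
Normalization: ∫|Ψ|² dx = 0.98167.
⟨p⟩ = 0.0000 and ⟨p²⟩ = 3.3800.
(Δp)² = 3.3800 − (0.0000)² = 3.3800.

3.38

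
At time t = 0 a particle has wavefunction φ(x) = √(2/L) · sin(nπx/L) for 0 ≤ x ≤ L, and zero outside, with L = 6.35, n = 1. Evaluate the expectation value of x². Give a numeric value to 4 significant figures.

11.40

⟨x²⟩ = ∫ x²·|φ|² dx (integrals over the domain).
With sin²θ = (1 − cos2θ)/2 on 0 ≤ x ≤ L: ∫sin²(nπx/L) dx = L/2, ∫x·sin²(nπx/L) dx = L²/4, ∫x²·sin²(nπx/L) dx = L³·(1/6 − 1/(4n²π²)); higher powers xᵏ the same way, integrating xᵏ·cos(2nπx/L) by parts.
⟨x²⟩ = 11.398.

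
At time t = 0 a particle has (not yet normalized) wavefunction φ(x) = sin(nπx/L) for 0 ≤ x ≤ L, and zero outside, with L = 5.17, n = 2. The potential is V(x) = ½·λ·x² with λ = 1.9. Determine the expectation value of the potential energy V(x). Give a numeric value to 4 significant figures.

⟨V⟩ = ∫ V(x)·|φ|² dx / ∫|φ|² dx.
With sin²θ = (1 − cos2θ)/2 on 0 ≤ x ≤ L: ∫sin²(nπx/L) dx = L/2, ∫x·sin²(nπx/L) dx = L²/4, ∫x²·sin²(nπx/L) dx = L³·(1/6 − 1/(4n²π²)); higher powers xᵏ the same way, integrating xᵏ·cos(2nπx/L) by parts.
State is unnormalized: ∫|φ|² dx = 2.5850, and ∫φ*·V(x)·φ dx = 21.048, so ⟨V⟩ = 21.048 / 2.5850.
⟨V⟩ = 8.1426.

8.143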